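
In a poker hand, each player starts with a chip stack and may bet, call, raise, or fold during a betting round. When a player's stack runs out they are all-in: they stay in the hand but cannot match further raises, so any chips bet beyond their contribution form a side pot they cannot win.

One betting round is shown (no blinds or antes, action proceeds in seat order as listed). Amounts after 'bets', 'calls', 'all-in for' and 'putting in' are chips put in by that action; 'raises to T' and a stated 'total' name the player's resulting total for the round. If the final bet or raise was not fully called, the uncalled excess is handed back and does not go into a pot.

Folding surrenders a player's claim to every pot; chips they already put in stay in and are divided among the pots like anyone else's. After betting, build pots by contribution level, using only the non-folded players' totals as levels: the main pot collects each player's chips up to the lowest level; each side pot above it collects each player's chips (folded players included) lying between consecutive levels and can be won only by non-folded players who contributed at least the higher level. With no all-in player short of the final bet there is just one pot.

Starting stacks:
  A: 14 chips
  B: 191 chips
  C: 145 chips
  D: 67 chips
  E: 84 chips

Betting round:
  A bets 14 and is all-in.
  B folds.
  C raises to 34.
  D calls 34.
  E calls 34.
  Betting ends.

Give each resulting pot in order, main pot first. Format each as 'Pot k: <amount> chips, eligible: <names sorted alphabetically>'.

Pot 1: 56 chips, eligible: A, C, D, E
Pot 2: 60 chips, eligible: C, D, E

Derivation:
Contributions: A=14, C=34, D=34, E=34
Folded: B
Pot levels (distinct totals of non-folded players): 14, 34
Layer 1-14: 14 each from A, C, D, E = 14*4 = 56 chips; eligible A, C, D, E
Layer 15-34: 20 each from C, D, E = 20*3 = 60 chips; eligible C, D, E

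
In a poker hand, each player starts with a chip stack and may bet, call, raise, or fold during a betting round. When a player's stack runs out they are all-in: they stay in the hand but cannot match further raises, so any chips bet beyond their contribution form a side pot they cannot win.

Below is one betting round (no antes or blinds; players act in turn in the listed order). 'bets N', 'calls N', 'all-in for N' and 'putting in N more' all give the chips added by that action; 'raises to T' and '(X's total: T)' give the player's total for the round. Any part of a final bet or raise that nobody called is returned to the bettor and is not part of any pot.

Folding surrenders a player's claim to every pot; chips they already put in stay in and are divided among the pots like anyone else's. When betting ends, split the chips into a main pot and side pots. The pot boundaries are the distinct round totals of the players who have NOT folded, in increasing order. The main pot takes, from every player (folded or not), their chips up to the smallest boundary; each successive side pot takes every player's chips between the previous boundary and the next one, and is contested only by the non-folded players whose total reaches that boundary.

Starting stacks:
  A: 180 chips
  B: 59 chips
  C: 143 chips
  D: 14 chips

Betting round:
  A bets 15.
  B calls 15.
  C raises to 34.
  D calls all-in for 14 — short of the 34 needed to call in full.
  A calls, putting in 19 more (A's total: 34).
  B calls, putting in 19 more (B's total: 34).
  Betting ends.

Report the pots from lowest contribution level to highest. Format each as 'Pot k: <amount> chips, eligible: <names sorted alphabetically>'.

Contributions: A=34, B=34, C=34, D=14
Pot levels (distinct totals of non-folded players): 14, 34
Layer 1-14: 14 each from A, B, C, D = 14*4 = 56 chips; eligible A, B, C, D
Layer 15-34: 20 each from A, B, C = 20*3 = 60 chips; eligible A, B, C

Pot 1: 56 chips, eligible: A, B, C, D
Pot 2: 60 chips, eligible: A, B, C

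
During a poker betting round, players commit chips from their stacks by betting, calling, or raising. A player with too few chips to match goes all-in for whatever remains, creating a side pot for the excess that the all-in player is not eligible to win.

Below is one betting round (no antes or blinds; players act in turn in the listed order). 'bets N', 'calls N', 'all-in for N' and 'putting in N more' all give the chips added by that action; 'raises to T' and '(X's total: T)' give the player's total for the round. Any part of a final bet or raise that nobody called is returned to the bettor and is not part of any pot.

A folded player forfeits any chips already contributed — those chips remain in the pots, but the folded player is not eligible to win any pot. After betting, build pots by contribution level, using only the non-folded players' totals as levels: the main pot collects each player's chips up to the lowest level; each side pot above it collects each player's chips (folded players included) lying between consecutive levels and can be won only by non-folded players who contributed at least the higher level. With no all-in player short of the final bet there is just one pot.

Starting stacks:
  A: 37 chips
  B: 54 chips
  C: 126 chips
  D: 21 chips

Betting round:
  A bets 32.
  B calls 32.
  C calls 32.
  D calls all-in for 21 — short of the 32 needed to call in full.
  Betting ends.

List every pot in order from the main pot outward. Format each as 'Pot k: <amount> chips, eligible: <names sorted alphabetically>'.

Pot 1: 84 chips, eligible: A, B, C, D
Pot 2: 33 chips, eligible: A, B, C

Derivation:
Contributions: A=32, B=32, C=32, D=21
Pot levels (distinct totals of non-folded players): 21, 32
Layer 1-21: 21 each from A, B, C, D = 21*4 = 84 chips; eligible A, B, C, D
Layer 22-32: 11 each from A, B, C = 11*3 = 33 chips; eligible A, B, C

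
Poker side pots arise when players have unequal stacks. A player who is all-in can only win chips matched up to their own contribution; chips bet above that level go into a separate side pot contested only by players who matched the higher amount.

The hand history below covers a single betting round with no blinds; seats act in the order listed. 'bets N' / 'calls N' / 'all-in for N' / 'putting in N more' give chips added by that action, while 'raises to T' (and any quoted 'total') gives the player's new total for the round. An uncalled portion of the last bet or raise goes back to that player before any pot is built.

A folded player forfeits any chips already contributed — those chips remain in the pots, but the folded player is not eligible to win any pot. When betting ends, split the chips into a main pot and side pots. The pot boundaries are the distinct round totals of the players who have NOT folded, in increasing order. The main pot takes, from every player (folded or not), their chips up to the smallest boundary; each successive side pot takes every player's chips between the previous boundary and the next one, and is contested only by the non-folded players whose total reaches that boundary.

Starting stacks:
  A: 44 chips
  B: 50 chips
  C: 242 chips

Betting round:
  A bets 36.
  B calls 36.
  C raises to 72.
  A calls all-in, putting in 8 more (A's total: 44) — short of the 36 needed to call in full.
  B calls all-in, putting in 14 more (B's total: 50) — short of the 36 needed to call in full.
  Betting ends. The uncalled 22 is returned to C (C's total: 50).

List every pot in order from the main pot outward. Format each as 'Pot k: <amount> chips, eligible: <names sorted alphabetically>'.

Pot 1: 132 chips, eligible: A, B, C
Pot 2: 12 chips, eligible: B, C

Derivation:
Contributions (after 22 returned to C): A=44, B=50, C=50
Pot levels (distinct totals of non-folded players): 44, 50
Layer 1-44: 44 each from A, B, C = 44*3 = 132 chips; eligible A, B, C
Layer 45-50: 6 each from B, C = 6*2 = 12 chips; eligible B, C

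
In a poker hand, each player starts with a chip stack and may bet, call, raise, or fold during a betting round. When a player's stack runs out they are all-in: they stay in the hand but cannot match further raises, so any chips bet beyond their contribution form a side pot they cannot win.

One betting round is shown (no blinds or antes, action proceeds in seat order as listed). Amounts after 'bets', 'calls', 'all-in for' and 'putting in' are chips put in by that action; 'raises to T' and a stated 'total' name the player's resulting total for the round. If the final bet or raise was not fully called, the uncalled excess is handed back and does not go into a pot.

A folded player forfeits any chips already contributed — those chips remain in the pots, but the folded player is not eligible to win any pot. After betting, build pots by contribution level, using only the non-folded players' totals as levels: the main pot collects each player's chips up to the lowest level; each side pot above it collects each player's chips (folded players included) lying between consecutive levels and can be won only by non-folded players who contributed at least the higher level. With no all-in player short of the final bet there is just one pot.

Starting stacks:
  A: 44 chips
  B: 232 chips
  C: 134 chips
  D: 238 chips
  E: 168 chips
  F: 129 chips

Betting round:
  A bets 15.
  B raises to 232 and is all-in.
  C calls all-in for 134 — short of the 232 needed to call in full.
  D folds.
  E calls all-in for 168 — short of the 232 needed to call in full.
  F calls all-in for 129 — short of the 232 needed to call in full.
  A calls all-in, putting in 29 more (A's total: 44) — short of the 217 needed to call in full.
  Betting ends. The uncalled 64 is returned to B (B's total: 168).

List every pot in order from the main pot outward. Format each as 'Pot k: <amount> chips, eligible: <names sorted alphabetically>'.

Pot 1: 220 chips, eligible: A, B, C, E, F
Pot 2: 340 chips, eligible: B, C, E, F
Pot 3: 15 chips, eligible: B, C, E
Pot 4: 68 chips, eligible: B, E

Derivation:
Contributions (after 64 returned to B): A=44, B=168, C=134, E=168, F=129
Folded: D
Pot levels (distinct totals of non-folded players): 44, 129, 134, 168
Layer 1-44: 44 each from A, B, C, E, F = 44*5 = 220 chips; eligible A, B, C, E, F
Layer 45-129: 85 each from B, C, E, F = 85*4 = 340 chips; eligible B, C, E, F
Layer 130-134: 5 each from B, C, E = 5*3 = 15 chips; eligible B, C, E
Layer 135-168: 34 each from B, E = 34*2 = 68 chips; eligible B, E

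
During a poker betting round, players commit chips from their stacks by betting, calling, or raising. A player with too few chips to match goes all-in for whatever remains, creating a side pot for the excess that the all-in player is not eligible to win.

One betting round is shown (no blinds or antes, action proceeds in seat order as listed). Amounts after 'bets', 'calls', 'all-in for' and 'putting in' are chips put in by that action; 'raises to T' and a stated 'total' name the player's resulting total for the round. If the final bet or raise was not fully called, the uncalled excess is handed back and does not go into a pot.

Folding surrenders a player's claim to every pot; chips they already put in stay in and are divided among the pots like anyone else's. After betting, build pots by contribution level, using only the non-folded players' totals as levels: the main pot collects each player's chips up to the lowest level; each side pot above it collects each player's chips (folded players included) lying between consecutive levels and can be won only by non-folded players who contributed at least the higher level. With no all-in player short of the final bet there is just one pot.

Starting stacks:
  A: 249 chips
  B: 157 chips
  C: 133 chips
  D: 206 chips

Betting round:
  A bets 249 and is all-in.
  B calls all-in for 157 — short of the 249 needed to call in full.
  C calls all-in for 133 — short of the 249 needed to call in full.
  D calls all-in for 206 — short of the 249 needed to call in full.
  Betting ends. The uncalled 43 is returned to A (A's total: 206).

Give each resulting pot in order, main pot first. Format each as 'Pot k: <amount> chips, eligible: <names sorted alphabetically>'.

Contributions (after 43 returned to A): A=206, B=157, C=133, D=206
Pot levels (distinct totals of non-folded players): 133, 157, 206
Layer 1-133: 133 each from A, B, C, D = 133*4 = 532 chips; eligible A, B, C, D
Layer 134-157: 24 each from A, B, D = 24*3 = 72 chips; eligible A, B, D
Layer 158-206: 49 each from A, D = 49*2 = 98 chips; eligible A, D

Pot 1: 532 chips, eligible: A, B, C, D
Pot 2: 72 chips, eligible: A, B, D
Pot 3: 98 chips, eligible: A, D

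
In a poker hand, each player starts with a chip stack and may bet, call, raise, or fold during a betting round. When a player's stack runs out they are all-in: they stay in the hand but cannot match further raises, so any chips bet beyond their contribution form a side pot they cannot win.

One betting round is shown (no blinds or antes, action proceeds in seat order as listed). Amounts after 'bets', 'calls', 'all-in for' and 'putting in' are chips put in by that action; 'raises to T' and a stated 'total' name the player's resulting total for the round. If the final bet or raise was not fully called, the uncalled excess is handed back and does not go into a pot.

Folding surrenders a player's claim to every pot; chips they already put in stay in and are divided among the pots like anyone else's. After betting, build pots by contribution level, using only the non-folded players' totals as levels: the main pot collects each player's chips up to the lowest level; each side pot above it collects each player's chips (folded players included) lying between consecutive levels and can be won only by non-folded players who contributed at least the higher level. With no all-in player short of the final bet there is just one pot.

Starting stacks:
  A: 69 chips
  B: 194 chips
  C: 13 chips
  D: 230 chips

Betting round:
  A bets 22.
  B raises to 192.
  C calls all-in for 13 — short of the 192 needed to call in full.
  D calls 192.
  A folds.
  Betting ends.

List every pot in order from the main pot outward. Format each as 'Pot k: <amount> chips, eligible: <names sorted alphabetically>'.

Pot 1: 52 chips, eligible: B, C, D
Pot 2: 367 chips, eligible: B, D

Derivation:
Contributions: A=22, B=192, C=13, D=192
Folded: A
Pot levels (distinct totals of non-folded players): 13, 192
Layer 1-13: 13 each from A, B, C, D = 13*4 = 52 chips; eligible B, C, D
Layer 14-192: A 9 + B 179 + D 179 = 367 chips; eligible B, D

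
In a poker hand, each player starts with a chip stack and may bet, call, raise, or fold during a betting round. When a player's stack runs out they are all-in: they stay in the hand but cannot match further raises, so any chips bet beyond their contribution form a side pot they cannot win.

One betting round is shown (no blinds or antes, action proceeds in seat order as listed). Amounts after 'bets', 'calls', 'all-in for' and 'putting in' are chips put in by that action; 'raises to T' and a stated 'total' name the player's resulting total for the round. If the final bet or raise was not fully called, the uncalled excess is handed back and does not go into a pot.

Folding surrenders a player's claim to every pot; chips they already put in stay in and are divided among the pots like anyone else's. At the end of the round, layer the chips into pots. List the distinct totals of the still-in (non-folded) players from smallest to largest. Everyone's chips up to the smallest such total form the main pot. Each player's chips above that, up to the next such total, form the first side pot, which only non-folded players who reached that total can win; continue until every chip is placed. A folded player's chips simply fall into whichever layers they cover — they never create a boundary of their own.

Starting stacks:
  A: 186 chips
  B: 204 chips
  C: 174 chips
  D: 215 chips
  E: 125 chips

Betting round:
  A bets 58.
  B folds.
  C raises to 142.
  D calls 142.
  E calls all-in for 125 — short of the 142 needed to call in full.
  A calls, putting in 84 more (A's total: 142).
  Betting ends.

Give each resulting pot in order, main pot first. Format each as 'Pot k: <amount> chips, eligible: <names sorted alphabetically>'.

Contributions: A=142, C=142, D=142, E=125
Folded: B
Pot levels (distinct totals of non-folded players): 125, 142
Layer 1-125: 125 each from A, C, D, E = 125*4 = 500 chips; eligible A, C, D, E
Layer 126-142: 17 each from A, C, D = 17*3 = 51 chips; eligible A, C, D

Pot 1: 500 chips, eligible: A, C, D, E
Pot 2: 51 chips, eligible: A, C, D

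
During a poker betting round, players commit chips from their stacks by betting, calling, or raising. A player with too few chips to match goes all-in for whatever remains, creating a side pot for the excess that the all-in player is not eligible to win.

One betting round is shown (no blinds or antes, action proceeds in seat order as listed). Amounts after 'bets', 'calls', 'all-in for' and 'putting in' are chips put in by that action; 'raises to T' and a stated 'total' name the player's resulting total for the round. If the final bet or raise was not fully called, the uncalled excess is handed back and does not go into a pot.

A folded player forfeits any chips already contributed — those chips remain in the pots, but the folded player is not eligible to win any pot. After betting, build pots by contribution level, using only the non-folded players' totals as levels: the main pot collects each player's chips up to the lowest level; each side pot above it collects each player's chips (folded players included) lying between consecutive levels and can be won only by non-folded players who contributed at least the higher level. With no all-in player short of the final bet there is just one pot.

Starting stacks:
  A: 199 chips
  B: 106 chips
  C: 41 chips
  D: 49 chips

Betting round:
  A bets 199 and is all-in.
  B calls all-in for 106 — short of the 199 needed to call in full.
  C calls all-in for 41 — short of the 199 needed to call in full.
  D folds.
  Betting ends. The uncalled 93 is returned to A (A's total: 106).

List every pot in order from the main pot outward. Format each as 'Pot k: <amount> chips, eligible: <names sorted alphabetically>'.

Pot 1: 123 chips, eligible: A, B, C
Pot 2: 130 chips, eligible: A, B

Derivation:
Contributions (after 93 returned to A): A=106, B=106, C=41
Folded: D
Pot levels (distinct totals of non-folded players): 41, 106
Layer 1-41: 41 each from A, B, C = 41*3 = 123 chips; eligible A, B, C
Layer 42-106: 65 each from A, B = 65*2 = 130 chips; eligible A, B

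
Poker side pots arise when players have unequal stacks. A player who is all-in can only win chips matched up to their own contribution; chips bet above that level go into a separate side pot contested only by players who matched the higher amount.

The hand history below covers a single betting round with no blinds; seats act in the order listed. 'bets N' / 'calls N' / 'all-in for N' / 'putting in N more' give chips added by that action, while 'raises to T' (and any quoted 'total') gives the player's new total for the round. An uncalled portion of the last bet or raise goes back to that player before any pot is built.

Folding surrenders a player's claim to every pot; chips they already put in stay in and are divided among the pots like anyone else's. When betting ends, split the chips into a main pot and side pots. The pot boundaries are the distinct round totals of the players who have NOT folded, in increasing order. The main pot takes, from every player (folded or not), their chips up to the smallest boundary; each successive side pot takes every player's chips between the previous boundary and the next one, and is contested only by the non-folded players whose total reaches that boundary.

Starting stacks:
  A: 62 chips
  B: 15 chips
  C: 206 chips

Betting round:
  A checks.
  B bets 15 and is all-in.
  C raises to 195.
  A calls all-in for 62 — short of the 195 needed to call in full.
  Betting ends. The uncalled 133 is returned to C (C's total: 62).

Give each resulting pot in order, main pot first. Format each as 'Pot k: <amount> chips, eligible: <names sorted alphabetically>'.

Contributions (after 133 returned to C): A=62, B=15, C=62
Pot levels (distinct totals of non-folded players): 15, 62
Layer 1-15: 15 each from A, B, C = 15*3 = 45 chips; eligible A, B, C
Layer 16-62: 47 each from A, C = 47*2 = 94 chips; eligible A, C

Pot 1: 45 chips, eligible: A, B, C
Pot 2: 94 chips, eligible: A, C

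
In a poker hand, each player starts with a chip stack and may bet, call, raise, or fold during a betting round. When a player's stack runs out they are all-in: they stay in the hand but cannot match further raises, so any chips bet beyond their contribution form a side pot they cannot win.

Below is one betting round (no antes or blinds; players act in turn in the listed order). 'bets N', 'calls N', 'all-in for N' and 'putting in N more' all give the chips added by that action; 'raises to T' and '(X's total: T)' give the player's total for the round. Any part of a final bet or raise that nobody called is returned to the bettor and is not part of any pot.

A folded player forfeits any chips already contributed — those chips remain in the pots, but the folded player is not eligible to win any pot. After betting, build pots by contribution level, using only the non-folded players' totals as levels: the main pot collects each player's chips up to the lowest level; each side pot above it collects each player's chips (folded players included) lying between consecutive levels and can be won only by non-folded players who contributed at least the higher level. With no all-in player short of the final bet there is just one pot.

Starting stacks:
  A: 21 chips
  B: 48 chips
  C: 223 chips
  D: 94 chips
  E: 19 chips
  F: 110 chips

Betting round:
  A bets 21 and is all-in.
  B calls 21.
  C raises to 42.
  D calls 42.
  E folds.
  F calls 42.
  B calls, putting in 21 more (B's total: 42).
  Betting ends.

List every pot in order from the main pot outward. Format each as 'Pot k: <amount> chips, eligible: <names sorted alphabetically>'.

Pot 1: 105 chips, eligible: A, B, C, D, F
Pot 2: 84 chips, eligible: B, C, D, F

Derivation:
Contributions: A=21, B=42, C=42, D=42, F=42
Folded: E
Pot levels (distinct totals of non-folded players): 21, 42
Layer 1-21: 21 each from A, B, C, D, F = 21*5 = 105 chips; eligible A, B, C, D, F
Layer 22-42: 21 each from B, C, D, F = 21*4 = 84 chips; eligible B, C, D, F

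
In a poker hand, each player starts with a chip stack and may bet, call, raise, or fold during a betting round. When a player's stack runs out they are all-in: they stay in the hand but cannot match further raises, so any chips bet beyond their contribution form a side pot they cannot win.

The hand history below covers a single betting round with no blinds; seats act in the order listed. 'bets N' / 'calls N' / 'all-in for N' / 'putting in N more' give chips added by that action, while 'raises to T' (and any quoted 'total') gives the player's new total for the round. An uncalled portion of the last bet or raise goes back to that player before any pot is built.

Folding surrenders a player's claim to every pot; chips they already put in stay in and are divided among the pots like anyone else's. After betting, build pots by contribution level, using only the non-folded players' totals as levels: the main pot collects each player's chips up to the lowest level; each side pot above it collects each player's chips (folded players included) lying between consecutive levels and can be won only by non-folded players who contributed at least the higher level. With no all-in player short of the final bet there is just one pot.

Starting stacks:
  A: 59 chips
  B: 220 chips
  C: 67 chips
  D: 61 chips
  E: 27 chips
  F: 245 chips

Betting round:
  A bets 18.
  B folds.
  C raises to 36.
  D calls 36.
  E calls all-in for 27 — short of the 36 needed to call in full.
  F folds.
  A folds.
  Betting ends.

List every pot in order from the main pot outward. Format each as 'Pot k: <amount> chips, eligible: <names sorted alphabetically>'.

Contributions: A=18, C=36, D=36, E=27
Folded: A, B, F
Pot levels (distinct totals of non-folded players): 27, 36
Layer 1-27: A 18 + C 27 + D 27 + E 27 = 99 chips; eligible C, D, E
Layer 28-36: 9 each from C, D = 9*2 = 18 chips; eligible C, D

Pot 1: 99 chips, eligible: C, D, E
Pot 2: 18 chips, eligible: C, D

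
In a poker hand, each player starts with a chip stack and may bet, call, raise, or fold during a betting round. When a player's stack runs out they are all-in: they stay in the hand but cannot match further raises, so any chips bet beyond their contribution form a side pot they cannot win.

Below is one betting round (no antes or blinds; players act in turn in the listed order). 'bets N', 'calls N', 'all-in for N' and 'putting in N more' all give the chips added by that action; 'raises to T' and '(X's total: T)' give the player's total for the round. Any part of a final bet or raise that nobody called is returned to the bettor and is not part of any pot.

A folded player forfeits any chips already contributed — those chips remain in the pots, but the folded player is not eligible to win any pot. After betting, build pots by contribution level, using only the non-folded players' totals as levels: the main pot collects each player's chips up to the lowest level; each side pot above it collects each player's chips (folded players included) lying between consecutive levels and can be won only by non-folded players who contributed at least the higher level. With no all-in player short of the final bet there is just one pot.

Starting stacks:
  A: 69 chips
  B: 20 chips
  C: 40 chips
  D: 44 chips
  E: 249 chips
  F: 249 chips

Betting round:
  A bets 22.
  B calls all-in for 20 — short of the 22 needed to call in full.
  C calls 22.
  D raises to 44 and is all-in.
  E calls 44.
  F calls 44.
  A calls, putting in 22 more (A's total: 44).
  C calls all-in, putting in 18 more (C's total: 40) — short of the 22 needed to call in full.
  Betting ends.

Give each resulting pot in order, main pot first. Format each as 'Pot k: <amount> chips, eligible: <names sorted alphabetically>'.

Pot 1: 120 chips, eligible: A, B, C, D, E, F
Pot 2: 100 chips, eligible: A, C, D, E, F
Pot 3: 16 chips, eligible: A, D, E, F

Derivation:
Contributions: A=44, B=20, C=40, D=44, E=44, F=44
Pot levels (distinct totals of non-folded players): 20, 40, 44
Layer 1-20: 20 each from A, B, C, D, E, F = 20*6 = 120 chips; eligible A, B, C, D, E, F
Layer 21-40: 20 each from A, C, D, E, F = 20*5 = 100 chips; eligible A, C, D, E, F
Layer 41-44: 4 each from A, D, E, F = 4*4 = 16 chips; eligible A, D, E, F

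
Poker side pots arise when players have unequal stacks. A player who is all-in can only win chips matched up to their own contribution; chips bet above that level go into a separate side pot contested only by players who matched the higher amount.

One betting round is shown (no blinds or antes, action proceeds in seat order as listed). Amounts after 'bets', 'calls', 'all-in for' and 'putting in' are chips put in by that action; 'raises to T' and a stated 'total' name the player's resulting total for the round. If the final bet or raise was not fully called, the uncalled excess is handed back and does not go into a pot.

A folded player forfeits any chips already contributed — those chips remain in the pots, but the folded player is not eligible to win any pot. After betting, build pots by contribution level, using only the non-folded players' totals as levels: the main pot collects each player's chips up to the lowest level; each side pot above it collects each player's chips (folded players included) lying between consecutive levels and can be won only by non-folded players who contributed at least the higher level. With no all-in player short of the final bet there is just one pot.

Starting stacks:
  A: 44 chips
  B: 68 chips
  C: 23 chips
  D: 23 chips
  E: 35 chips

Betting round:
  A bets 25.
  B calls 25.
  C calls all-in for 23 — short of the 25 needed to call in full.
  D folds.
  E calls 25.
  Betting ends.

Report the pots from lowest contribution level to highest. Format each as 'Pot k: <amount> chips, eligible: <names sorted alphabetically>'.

Contributions: A=25, B=25, C=23, E=25
Folded: D
Pot levels (distinct totals of non-folded players): 23, 25
Layer 1-23: 23 each from A, B, C, E = 23*4 = 92 chips; eligible A, B, C, E
Layer 24-25: 2 each from A, B, E = 2*3 = 6 chips; eligible A, B, E

Pot 1: 92 chips, eligible: A, B, C, E
Pot 2: 6 chips, eligible: A, B, E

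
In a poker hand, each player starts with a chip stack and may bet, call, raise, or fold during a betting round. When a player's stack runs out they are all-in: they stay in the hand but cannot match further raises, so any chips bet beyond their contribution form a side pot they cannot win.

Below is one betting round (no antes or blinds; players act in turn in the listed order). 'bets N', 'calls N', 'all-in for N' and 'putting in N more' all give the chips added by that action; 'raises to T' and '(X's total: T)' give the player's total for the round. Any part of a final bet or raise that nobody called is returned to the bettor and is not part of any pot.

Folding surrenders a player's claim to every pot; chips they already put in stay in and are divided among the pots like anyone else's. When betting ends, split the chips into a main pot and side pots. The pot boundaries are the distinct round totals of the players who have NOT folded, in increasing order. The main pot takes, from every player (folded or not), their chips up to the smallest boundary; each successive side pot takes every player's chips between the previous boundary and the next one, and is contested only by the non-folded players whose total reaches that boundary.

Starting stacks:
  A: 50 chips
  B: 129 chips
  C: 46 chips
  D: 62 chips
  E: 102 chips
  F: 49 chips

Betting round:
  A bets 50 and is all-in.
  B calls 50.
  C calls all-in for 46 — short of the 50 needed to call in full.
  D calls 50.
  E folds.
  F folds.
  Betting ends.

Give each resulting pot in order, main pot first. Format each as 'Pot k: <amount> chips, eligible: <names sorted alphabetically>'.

Pot 1: 184 chips, eligible: A, B, C, D
Pot 2: 12 chips, eligible: A, B, D

Derivation:
Contributions: A=50, B=50, C=46, D=50
Folded: E, F
Pot levels (distinct totals of non-folded players): 46, 50
Layer 1-46: 46 each from A, B, C, D = 46*4 = 184 chips; eligible A, B, C, D
Layer 47-50: 4 each from A, B, D = 4*3 = 12 chips; eligible A, B, D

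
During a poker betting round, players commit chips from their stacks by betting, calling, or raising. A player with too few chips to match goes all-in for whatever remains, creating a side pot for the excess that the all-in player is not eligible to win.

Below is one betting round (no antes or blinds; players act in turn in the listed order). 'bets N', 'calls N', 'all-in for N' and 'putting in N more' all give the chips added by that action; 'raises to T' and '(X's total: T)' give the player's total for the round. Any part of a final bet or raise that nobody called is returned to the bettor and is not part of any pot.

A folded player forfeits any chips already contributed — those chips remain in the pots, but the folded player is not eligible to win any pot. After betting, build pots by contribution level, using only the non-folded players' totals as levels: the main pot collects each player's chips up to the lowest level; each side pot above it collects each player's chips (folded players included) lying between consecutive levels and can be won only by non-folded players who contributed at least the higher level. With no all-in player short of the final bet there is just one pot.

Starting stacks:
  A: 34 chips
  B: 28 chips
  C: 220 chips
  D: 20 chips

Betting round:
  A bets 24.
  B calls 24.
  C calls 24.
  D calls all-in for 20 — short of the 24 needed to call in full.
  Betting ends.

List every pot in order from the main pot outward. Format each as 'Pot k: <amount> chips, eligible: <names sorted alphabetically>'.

Pot 1: 80 chips, eligible: A, B, C, D
Pot 2: 12 chips, eligible: A, B, C

Derivation:
Contributions: A=24, B=24, C=24, D=20
Pot levels (distinct totals of non-folded players): 20, 24
Layer 1-20: 20 each from A, B, C, D = 20*4 = 80 chips; eligible A, B, C, D
Layer 21-24: 4 each from A, B, C = 4*3 = 12 chips; eligible A, B, C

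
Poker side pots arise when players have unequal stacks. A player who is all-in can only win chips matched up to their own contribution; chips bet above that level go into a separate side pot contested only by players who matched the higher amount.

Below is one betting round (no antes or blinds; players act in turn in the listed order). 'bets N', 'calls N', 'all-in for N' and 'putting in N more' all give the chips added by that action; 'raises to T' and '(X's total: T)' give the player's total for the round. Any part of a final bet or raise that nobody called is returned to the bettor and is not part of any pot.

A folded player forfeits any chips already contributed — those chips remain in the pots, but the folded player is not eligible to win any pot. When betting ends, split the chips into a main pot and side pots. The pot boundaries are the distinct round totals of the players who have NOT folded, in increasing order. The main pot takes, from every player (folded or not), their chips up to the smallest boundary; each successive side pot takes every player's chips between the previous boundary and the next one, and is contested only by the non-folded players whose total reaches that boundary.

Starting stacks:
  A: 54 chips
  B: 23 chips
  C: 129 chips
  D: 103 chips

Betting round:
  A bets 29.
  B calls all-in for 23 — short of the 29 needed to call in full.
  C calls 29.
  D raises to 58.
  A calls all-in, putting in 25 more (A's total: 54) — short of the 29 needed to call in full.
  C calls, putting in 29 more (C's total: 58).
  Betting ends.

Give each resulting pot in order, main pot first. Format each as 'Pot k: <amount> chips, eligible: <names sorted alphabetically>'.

Contributions: A=54, B=23, C=58, D=58
Pot levels (distinct totals of non-folded players): 23, 54, 58
Layer 1-23: 23 each from A, B, C, D = 23*4 = 92 chips; eligible A, B, C, D
Layer 24-54: 31 each from A, C, D = 31*3 = 93 chips; eligible A, C, D
Layer 55-58: 4 each from C, D = 4*2 = 8 chips; eligible C, D

Pot 1: 92 chips, eligible: A, B, C, D
Pot 2: 93 chips, eligible: A, C, D
Pot 3: 8 chips, eligible: C, D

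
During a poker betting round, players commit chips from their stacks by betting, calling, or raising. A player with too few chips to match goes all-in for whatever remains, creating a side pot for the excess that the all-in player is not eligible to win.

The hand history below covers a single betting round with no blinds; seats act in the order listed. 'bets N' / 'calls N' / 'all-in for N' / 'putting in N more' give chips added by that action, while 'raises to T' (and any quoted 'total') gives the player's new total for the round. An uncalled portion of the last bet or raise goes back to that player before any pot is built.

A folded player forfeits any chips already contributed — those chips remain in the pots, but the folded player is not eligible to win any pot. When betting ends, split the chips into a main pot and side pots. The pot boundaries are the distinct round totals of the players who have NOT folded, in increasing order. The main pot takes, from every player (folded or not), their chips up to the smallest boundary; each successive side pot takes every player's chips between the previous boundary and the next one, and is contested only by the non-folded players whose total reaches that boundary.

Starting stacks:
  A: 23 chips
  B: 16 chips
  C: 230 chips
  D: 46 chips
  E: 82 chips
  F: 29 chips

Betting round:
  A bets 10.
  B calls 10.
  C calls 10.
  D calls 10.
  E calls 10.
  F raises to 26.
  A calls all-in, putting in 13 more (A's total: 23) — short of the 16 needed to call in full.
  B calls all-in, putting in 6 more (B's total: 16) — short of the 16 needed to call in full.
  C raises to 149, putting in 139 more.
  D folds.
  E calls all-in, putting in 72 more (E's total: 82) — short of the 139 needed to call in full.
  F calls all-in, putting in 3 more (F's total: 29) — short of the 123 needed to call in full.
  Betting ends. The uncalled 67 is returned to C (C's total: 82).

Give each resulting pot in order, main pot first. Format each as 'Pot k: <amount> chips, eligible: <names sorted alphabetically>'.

Contributions (after 67 returned to C): A=23, B=16, C=82, D=10, E=82, F=29
Folded: D
Pot levels (distinct totals of non-folded players): 16, 23, 29, 82
Layer 1-16: A 16 + B 16 + C 16 + D 10 + E 16 + F 16 = 90 chips; eligible A, B, C, E, F
Layer 17-23: 7 each from A, C, E, F = 7*4 = 28 chips; eligible A, C, E, F
Layer 24-29: 6 each from C, E, F = 6*3 = 18 chips; eligible C, E, F
Layer 30-82: 53 each from C, E = 53*2 = 106 chips; eligible C, E

Pot 1: 90 chips, eligible: A, B, C, E, F
Pot 2: 28 chips, eligible: A, C, E, F
Pot 3: 18 chips, eligible: C, E, F
Pot 4: 106 chips, eligible: C, E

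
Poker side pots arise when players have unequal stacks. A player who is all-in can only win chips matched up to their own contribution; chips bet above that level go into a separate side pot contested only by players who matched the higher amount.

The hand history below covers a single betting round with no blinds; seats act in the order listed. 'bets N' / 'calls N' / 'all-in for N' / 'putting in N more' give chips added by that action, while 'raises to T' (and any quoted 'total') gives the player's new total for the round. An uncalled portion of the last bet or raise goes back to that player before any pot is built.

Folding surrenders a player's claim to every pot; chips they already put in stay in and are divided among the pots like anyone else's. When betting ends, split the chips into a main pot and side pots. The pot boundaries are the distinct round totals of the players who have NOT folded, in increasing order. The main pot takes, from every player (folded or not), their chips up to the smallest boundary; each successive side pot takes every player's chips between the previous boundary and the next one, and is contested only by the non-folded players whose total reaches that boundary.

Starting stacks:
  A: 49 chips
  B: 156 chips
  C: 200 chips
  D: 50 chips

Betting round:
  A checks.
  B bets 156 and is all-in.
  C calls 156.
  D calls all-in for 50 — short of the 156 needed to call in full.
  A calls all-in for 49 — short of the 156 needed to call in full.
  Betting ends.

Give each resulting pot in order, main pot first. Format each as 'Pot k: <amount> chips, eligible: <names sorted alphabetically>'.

Pot 1: 196 chips, eligible: A, B, C, D
Pot 2: 3 chips, eligible: B, C, D
Pot 3: 212 chips, eligible: B, C

Derivation:
Contributions: A=49, B=156, C=156, D=50
Pot levels (distinct totals of non-folded players): 49, 50, 156
Layer 1-49: 49 each from A, B, C, D = 49*4 = 196 chips; eligible A, B, C, D
Layer 50-50: 1 each from B, C, D = 1*3 = 3 chips; eligible B, C, D
Layer 51-156: 106 each from B, C = 106*2 = 212 chips; eligible B, C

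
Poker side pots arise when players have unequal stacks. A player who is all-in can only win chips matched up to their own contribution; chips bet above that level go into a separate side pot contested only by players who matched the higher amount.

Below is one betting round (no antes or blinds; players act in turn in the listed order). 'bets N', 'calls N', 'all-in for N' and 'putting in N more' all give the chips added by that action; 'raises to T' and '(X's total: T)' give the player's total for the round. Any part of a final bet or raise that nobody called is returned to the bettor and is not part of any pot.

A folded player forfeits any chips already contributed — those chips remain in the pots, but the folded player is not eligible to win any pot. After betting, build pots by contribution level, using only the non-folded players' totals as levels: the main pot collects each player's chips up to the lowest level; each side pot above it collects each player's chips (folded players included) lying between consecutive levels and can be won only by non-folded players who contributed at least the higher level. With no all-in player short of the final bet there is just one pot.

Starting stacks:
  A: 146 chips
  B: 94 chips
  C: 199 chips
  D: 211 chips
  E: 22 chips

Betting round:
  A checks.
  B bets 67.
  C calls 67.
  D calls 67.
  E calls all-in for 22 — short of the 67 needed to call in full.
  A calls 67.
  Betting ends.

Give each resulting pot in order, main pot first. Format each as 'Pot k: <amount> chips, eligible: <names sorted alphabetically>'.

Pot 1: 110 chips, eligible: A, B, C, D, E
Pot 2: 180 chips, eligible: A, B, C, D

Derivation:
Contributions: A=67, B=67, C=67, D=67, E=22
Pot levels (distinct totals of non-folded players): 22, 67
Layer 1-22: 22 each from A, B, C, D, E = 22*5 = 110 chips; eligible A, B, C, D, E
Layer 23-67: 45 each from A, B, C, D = 45*4 = 180 chips; eligible A, B, C, D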